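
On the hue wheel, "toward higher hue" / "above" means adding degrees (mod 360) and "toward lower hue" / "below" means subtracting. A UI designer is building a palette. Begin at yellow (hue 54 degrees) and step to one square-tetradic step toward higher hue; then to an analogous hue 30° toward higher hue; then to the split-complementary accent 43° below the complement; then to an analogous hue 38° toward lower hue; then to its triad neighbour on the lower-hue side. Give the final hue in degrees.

153°

+90° (square ↑): 54 + 90 = 144°
+30° (analog 30° ↑): 144 + 30 = 174°
+137° (split-comp 43° ↓): 174 + 137 = 311°
−38° (analog 38° ↓): 311 − 38 = 273°
−120° (triadic ↓): 273 − 120 = 153°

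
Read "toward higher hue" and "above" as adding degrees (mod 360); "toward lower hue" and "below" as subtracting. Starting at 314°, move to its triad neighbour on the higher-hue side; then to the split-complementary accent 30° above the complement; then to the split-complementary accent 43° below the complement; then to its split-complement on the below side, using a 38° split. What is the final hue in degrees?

triadic ↑ +120°: 314 + 120 = 434 → 434 − 360 = 74°
split-comp 30° ↑ +210°: 74 + 210 = 284°
split-comp 43° ↓ +137°: 284 + 137 = 421 → 421 − 360 = 61°
split-comp 38° ↓ +142°: 61 + 142 = 203°

203°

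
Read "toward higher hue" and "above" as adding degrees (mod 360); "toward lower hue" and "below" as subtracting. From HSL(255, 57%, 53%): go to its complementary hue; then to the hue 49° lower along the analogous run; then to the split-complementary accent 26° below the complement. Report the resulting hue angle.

180°

255 + 180 = 435 → 435 − 360 = 75°   (complement)
75 − 49 = 26°   (analog 49° ↓)
26 + 154 = 180°   (split-comp 26° ↓)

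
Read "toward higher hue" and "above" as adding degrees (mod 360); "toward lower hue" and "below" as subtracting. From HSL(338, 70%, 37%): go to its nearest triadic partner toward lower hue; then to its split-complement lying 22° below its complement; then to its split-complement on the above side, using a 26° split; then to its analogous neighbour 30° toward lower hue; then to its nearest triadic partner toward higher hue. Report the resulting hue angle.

triadic ↓ −120°: 338 − 120 = 218°
split-comp 22° ↓ +158°: 218 + 158 = 376 → 376 − 360 = 16°
split-comp 26° ↑ +206°: 16 + 206 = 222°
analog 30° ↓ −30°: 222 − 30 = 192°
triadic ↑ +120°: 192 + 120 = 312°

312°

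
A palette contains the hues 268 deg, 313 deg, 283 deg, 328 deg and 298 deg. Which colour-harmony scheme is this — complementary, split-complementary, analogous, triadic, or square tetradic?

analogous

Sort the hues: 268°, 283°, 298°, 313°, 328°.
Successive gaps around the wheel: 15°, 15°, 15°, 15°, 300°.
A run of hues at equal small steps (15°) with one large closing gap is an analogous group.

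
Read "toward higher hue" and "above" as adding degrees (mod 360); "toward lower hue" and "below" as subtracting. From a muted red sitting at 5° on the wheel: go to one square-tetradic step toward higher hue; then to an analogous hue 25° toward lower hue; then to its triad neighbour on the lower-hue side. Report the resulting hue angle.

310°

square ↑ +90°: 5 + 90 = 95°
analog 25° ↓ −25°: 95 − 25 = 70°
triadic ↓ −120°: 70 − 120 = -50 → -50 + 360 = 310°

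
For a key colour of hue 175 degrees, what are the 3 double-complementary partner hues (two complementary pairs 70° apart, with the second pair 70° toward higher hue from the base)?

245°, 355° and 65°

175 + 70 = 245°
175 + 180 = 355°
175 + 250 = 425 → 425 − 360 = 65°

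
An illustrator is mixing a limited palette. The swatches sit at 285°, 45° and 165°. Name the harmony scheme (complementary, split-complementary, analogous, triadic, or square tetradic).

Sort the hues: 45°, 165°, 285°.
Successive gaps around the wheel: 120°, 120°, 120°.
Three hues equally spaced 120° apart form a triad.

triadic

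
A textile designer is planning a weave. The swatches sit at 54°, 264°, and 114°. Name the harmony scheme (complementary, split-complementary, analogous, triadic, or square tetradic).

Sort the hues: 54°, 114°, 264°.
Successive gaps around the wheel: 60°, 150°, 150°.
Two 150° gaps and one 60° gap — a base hue opposite a pair of accents 30° either side of its complement — is the split-complementary pattern.

split-complementary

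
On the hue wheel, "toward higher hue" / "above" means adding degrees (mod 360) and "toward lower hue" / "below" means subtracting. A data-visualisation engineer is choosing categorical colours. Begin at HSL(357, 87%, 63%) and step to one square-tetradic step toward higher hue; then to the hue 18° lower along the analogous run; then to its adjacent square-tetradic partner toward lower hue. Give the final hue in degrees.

357 + 90 = 447 → 447 − 360 = 87°   (square ↑)
87 − 18 = 69°   (analog 18° ↓)
69 − 90 = -21 → -21 + 360 = 339°   (square ↓)

339°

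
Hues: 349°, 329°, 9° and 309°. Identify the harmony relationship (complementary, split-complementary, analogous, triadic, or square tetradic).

Sort the hues: 9°, 309°, 329°, 349°.
Successive gaps around the wheel: 300°, 20°, 20°, 20°.
A run of hues at equal small steps (20°) with one large closing gap is an analogous group.

analogous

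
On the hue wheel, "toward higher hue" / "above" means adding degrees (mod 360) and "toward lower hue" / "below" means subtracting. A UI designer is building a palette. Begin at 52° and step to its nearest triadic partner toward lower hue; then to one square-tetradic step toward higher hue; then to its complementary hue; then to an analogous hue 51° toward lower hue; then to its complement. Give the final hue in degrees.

331°

52 − 120 = -68 → -68 + 360 = 292°   (triadic ↓)
292 + 90 = 382 → 382 − 360 = 22°   (square ↑)
22 + 180 = 202°   (complement)
202 − 51 = 151°   (analog 51° ↓)
151 + 180 = 331°   (complement)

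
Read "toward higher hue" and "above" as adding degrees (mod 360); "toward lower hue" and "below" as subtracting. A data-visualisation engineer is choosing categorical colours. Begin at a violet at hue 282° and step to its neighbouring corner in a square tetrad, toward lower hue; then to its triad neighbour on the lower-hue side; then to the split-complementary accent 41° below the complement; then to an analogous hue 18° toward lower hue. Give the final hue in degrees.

193°

−90° (square ↓): 282 − 90 = 192°
−120° (triadic ↓): 192 − 120 = 72°
+139° (split-comp 41° ↓): 72 + 139 = 211°
−18° (analog 18° ↓): 211 − 18 = 193°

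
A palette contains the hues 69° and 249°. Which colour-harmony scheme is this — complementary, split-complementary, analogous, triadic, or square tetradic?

Sort the hues: 69°, 249°.
Successive gaps around the wheel: 180°, 180°.
Two hues 180° apart are complementary.

complementary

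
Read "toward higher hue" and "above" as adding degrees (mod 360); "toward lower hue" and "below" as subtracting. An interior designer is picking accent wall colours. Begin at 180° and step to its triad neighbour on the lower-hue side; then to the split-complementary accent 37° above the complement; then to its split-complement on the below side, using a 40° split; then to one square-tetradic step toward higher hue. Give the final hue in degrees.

147°

triadic ↓ −120°: 180 − 120 = 60°
split-comp 37° ↑ +217°: 60 + 217 = 277°
split-comp 40° ↓ +140°: 277 + 140 = 417 → 417 − 360 = 57°
square ↑ +90°: 57 + 90 = 147°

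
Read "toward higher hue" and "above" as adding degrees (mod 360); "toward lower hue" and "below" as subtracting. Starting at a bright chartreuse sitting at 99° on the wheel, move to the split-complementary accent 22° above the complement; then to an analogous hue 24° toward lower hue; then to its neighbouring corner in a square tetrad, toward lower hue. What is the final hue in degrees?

187°

99 + 202 = 301°   (split-comp 22° ↑)
301 − 24 = 277°   (analog 24° ↓)
277 − 90 = 187°   (square ↓)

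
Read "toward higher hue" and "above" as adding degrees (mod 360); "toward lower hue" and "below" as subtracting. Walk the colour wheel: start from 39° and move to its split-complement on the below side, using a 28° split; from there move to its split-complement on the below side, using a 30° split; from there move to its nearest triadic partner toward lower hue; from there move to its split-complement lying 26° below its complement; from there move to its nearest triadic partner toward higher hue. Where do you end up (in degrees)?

+152° (split-comp 28° ↓): 39 + 152 = 191°
+150° (split-comp 30° ↓): 191 + 150 = 341°
−120° (triadic ↓): 341 − 120 = 221°
+154° (split-comp 26° ↓): 221 + 154 = 375 → 375 − 360 = 15°
+120° (triadic ↑): 15 + 120 = 135°

135°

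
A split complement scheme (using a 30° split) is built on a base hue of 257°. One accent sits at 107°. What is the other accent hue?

Split-complementary hues sit 30° either side of the complement.
Complement of the base 257°: 257 + 180 = 437 → 437 − 360 = 77°
The given accent 107° is 30° one side of 77°; the other accent sits 30° the other side: 77 − 30 = 47°

47°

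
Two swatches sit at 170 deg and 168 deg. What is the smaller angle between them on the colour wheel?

|170 − 168| = 2.
2 ≤ 180, so the shorter arc is 2°.

2°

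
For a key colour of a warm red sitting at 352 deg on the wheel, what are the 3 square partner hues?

82°, 172°, 262°

A square tetradic scheme places four hues every 90°.
352 + 90 = 442 → 442 − 360 = 82°
352 + 180 = 532 → 532 − 360 = 172°
352 + 270 = 622 → 622 − 360 = 262°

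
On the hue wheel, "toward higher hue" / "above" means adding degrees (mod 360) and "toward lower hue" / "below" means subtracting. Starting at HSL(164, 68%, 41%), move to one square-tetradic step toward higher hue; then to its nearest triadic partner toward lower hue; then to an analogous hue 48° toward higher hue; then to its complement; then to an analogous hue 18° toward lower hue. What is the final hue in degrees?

+90° (square ↑): 164 + 90 = 254°
−120° (triadic ↓): 254 − 120 = 134°
+48° (analog 48° ↑): 134 + 48 = 182°
+180° (complement): 182 + 180 = 362 → 362 − 360 = 2°
−18° (analog 18° ↓): 2 − 18 = -16 → -16 + 360 = 344°

344°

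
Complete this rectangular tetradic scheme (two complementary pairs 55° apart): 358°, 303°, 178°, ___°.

123°

A rectangular tetradic uses two complementary pairs 55° apart: offsets 0°, 55°, 180°, 235°.
Among {178°, 303°, 358°}, 358° and 178° are a 180° pair.
The remaining hue 303° needs its own complement: 303 + 180 = 483 → 483 − 360 = 123°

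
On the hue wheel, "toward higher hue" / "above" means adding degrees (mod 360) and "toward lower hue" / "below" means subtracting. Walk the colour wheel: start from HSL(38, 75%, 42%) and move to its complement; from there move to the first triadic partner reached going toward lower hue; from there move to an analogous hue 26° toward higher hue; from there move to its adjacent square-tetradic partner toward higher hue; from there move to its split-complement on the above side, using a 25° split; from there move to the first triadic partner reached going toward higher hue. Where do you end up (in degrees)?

179°

complement +180°: 38 + 180 = 218°
triadic ↓ −120°: 218 − 120 = 98°
analog 26° ↑ +26°: 98 + 26 = 124°
square ↑ +90°: 124 + 90 = 214°
split-comp 25° ↑ +205°: 214 + 205 = 419 → 419 − 360 = 59°
triadic ↑ +120°: 59 + 120 = 179°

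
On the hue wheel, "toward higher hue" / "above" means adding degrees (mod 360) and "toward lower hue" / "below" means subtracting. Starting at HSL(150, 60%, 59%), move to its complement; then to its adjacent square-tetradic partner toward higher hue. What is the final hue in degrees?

60°

150 + 180 = 330°   (complement)
330 + 90 = 420 → 420 − 360 = 60°   (square ↑)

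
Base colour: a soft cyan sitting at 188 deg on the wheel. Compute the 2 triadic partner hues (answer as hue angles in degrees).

308° and 68°

A triad places three hues 120° apart.
188 + 120 = 308°
188 + 240 = 428 → 428 − 360 = 68°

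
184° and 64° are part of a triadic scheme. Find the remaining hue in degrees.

304°

A triad places three hues 120° apart.
The full set through 64° is {64°, 184°, 304°}.
Given {64°, 184°}, the missing hue is 304°.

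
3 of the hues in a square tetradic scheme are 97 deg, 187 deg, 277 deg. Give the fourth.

A square tetradic scheme places four hues every 90°.
The full set through 97° is {7°, 97°, 187°, 277°}.
Given {97°, 187°, 277°}, the missing hue is 7°.

7°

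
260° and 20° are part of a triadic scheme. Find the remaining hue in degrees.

140°

A triad places three hues 120° apart.
The full set through 20° is {20°, 140°, 260°}.
Given {20°, 260°}, the missing hue is 140°.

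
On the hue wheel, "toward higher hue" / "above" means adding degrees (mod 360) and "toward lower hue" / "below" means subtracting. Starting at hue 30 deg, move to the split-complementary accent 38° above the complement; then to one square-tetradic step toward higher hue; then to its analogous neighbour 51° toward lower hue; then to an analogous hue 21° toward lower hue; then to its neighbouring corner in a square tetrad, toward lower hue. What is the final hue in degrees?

30 + 218 = 248°   (split-comp 38° ↑)
248 + 90 = 338°   (square ↑)
338 − 51 = 287°   (analog 51° ↓)
287 − 21 = 266°   (analog 21° ↓)
266 − 90 = 176°   (square ↓)

176°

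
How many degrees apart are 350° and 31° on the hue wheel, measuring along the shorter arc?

|350 − 31| = 319.
The shorter arc is 360 − 319 = 41°.

41°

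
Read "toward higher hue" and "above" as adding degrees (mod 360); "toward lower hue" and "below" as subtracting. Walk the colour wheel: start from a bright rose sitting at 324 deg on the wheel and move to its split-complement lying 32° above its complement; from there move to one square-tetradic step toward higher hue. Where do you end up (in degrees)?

split-comp 32° ↑ +212°: 324 + 212 = 536 → 536 − 360 = 176°
square ↑ +90°: 176 + 90 = 266°

266°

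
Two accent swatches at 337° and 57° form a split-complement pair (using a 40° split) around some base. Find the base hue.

197°

The accents sit 40° either side of the complement, so the complement is their short-arc midpoint on the wheel.
Short-arc midpoint of 337° and 57°: 17°.
Base is 180° from the complement: 17 − 180 = -163 → -163 + 360 = 197°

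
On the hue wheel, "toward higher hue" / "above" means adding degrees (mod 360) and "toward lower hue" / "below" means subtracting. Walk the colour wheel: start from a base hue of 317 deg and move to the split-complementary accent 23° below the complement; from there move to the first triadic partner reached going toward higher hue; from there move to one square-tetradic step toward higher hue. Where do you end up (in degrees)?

+157° (split-comp 23° ↓): 317 + 157 = 474 → 474 − 360 = 114°
+120° (triadic ↑): 114 + 120 = 234°
+90° (square ↑): 234 + 90 = 324°

324°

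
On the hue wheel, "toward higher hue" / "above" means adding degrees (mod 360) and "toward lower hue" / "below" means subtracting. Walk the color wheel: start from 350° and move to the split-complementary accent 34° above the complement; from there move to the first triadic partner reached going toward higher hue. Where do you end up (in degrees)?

324°

split-comp 34° ↑ +214°: 350 + 214 = 564 → 564 − 360 = 204°
triadic ↑ +120°: 204 + 120 = 324°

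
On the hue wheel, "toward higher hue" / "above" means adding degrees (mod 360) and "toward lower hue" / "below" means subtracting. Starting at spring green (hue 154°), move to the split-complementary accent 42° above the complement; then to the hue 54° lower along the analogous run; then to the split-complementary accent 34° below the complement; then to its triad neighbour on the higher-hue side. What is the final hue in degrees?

154 + 222 = 376 → 376 − 360 = 16°   (split-comp 42° ↑)
16 − 54 = -38 → -38 + 360 = 322°   (analog 54° ↓)
322 + 146 = 468 → 468 − 360 = 108°   (split-comp 34° ↓)
108 + 120 = 228°   (triadic ↑)

228°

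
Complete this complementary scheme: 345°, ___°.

The complement sits 180° across the wheel.
The full set through 345° is {165°, 345°}.
Given {345°}, the missing hue is 165°.

165°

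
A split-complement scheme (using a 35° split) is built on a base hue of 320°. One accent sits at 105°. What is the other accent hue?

175°

Split-complementary hues sit 35° either side of the complement.
Complement of the base 320°: 320 + 180 = 500 → 500 − 360 = 140°
The given accent 105° is 35° one side of 140°; the other accent sits 35° the other side: 140 + 35 = 175°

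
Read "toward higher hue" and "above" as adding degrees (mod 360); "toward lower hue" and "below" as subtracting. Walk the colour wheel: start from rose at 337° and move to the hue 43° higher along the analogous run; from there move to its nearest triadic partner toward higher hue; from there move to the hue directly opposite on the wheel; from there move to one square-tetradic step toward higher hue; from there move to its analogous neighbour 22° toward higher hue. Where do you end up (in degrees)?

337 + 43 = 380 → 380 − 360 = 20°   (analog 43° ↑)
20 + 120 = 140°   (triadic ↑)
140 + 180 = 320°   (complement)
320 + 90 = 410 → 410 − 360 = 50°   (square ↑)
50 + 22 = 72°   (analog 22° ↑)

72°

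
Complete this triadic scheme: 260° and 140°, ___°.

20°

A triad places three hues 120° apart.
The full set through 140° is {20°, 140°, 260°}.
Given {140°, 260°}, the missing hue is 20°.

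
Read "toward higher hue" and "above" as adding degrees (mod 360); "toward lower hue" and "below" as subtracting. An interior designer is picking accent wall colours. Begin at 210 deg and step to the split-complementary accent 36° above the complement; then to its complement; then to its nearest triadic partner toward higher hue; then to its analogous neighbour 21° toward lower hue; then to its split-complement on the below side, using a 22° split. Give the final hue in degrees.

210 + 216 = 426 → 426 − 360 = 66°   (split-comp 36° ↑)
66 + 180 = 246°   (complement)
246 + 120 = 366 → 366 − 360 = 6°   (triadic ↑)
6 − 21 = -15 → -15 + 360 = 345°   (analog 21° ↓)
345 + 158 = 503 → 503 − 360 = 143°   (split-comp 22° ↓)

143°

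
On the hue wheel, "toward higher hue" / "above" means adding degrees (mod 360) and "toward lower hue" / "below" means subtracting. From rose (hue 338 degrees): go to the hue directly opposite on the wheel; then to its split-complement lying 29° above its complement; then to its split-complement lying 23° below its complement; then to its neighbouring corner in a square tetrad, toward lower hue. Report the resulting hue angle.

complement +180°: 338 + 180 = 518 → 518 − 360 = 158°
split-comp 29° ↑ +209°: 158 + 209 = 367 → 367 − 360 = 7°
split-comp 23° ↓ +157°: 7 + 157 = 164°
square ↓ −90°: 164 − 90 = 74°

74°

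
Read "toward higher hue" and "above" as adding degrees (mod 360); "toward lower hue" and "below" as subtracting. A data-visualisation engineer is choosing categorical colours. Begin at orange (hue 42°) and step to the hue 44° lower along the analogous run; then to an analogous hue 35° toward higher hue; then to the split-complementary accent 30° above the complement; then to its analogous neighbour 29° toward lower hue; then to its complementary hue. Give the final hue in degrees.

34°

analog 44° ↓ −44°: 42 − 44 = -2 → -2 + 360 = 358°
analog 35° ↑ +35°: 358 + 35 = 393 → 393 − 360 = 33°
split-comp 30° ↑ +210°: 33 + 210 = 243°
analog 29° ↓ −29°: 243 − 29 = 214°
complement +180°: 214 + 180 = 394 → 394 − 360 = 34°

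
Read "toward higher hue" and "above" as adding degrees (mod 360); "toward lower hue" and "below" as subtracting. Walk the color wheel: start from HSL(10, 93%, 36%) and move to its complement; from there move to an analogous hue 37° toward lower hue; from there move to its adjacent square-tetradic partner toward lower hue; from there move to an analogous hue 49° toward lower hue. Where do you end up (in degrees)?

+180° (complement): 10 + 180 = 190°
−37° (analog 37° ↓): 190 − 37 = 153°
−90° (square ↓): 153 − 90 = 63°
−49° (analog 49° ↓): 63 − 49 = 14°

14°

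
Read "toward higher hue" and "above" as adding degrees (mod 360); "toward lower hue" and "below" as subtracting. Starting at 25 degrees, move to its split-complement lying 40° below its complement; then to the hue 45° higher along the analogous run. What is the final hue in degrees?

210°

+140° (split-comp 40° ↓): 25 + 140 = 165°
+45° (analog 45° ↑): 165 + 45 = 210°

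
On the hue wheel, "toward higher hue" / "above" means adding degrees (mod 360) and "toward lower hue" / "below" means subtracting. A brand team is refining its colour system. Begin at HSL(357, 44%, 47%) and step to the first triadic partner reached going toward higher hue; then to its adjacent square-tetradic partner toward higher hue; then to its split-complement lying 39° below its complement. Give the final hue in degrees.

348°

triadic ↑ +120°: 357 + 120 = 477 → 477 − 360 = 117°
square ↑ +90°: 117 + 90 = 207°
split-comp 39° ↓ +141°: 207 + 141 = 348°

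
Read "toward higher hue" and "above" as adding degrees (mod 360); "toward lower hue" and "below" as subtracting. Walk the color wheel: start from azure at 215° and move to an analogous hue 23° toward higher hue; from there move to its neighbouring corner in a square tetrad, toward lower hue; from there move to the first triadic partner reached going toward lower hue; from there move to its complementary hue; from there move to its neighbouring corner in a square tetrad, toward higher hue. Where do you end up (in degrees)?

215 + 23 = 238°   (analog 23° ↑)
238 − 90 = 148°   (square ↓)
148 − 120 = 28°   (triadic ↓)
28 + 180 = 208°   (complement)
208 + 90 = 298°   (square ↑)

298°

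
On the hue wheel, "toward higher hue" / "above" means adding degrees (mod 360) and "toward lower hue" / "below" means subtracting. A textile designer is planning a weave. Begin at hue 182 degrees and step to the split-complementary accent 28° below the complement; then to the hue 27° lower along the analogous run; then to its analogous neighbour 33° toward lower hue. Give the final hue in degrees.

274°

+152° (split-comp 28° ↓): 182 + 152 = 334°
−27° (analog 27° ↓): 334 − 27 = 307°
−33° (analog 33° ↓): 307 − 33 = 274°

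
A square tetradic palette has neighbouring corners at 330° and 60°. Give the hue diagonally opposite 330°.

150°

A square tetradic scheme places four hues 90° apart; opposite corners are 180° apart.
330 + 180 = 510 → 510 − 360 = 150°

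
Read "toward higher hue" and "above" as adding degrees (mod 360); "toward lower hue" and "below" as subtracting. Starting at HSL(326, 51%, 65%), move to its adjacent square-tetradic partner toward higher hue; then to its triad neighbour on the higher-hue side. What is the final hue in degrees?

326 + 90 = 416 → 416 − 360 = 56°   (square ↑)
56 + 120 = 176°   (triadic ↑)

176°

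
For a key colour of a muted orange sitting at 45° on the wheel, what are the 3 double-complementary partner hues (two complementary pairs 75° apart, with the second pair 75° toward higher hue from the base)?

120°, 225° and 300°

45 + 75 = 120°
45 + 180 = 225°
45 + 255 = 300°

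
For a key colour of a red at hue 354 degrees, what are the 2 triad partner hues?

114° and 234°

A triad places three hues 120° apart.
354 + 120 = 474 → 474 − 360 = 114°
354 + 240 = 594 → 594 − 360 = 234°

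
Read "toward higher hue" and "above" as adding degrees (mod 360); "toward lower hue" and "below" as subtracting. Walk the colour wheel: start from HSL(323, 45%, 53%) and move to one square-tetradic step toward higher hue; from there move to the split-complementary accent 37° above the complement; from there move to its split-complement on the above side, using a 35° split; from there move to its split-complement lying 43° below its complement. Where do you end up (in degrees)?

square ↑ +90°: 323 + 90 = 413 → 413 − 360 = 53°
split-comp 37° ↑ +217°: 53 + 217 = 270°
split-comp 35° ↑ +215°: 270 + 215 = 485 → 485 − 360 = 125°
split-comp 43° ↓ +137°: 125 + 137 = 262°

262°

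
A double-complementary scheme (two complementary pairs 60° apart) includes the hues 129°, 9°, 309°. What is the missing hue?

A rectangular tetradic uses two complementary pairs 60° apart: offsets 0°, 60°, 180°, 240°.
Among {9°, 129°, 309°}, 309° and 129° are a 180° pair.
The remaining hue 9° needs its own complement: 9 + 180 = 189°

189°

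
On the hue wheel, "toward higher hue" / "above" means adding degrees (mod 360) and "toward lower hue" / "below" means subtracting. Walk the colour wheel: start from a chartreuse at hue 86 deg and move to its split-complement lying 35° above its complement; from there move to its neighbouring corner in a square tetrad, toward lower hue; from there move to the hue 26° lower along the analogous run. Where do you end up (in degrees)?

185°

86 + 215 = 301°   (split-comp 35° ↑)
301 − 90 = 211°   (square ↓)
211 − 26 = 185°   (analog 26° ↓)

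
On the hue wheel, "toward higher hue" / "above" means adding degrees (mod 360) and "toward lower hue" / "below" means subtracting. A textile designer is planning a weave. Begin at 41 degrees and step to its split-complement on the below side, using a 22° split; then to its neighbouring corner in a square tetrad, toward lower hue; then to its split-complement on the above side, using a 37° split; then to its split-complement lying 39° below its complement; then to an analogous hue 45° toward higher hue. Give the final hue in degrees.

41 + 158 = 199°   (split-comp 22° ↓)
199 − 90 = 109°   (square ↓)
109 + 217 = 326°   (split-comp 37° ↑)
326 + 141 = 467 → 467 − 360 = 107°   (split-comp 39° ↓)
107 + 45 = 152°   (analog 45° ↑)

152°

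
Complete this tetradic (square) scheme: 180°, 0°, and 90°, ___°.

A square tetradic scheme places four hues every 90°.
The full set through 0° is {0°, 90°, 180°, 270°}.
Given {0°, 90°, 180°}, the missing hue is 270°.

270°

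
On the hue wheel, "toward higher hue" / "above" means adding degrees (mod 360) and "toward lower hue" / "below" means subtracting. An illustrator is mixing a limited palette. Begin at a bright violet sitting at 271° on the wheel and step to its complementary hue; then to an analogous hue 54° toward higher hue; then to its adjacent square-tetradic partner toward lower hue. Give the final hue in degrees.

55°

271 + 180 = 451 → 451 − 360 = 91°   (complement)
91 + 54 = 145°   (analog 54° ↑)
145 − 90 = 55°   (square ↓)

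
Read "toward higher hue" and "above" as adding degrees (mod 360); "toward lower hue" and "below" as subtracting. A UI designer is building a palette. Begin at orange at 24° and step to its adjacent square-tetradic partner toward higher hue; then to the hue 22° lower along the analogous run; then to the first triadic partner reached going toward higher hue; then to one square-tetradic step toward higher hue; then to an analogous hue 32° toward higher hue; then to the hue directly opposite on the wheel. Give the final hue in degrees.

154°

24 + 90 = 114°   (square ↑)
114 − 22 = 92°   (analog 22° ↓)
92 + 120 = 212°   (triadic ↑)
212 + 90 = 302°   (square ↑)
302 + 32 = 334°   (analog 32° ↑)
334 + 180 = 514 → 514 − 360 = 154°   (complement)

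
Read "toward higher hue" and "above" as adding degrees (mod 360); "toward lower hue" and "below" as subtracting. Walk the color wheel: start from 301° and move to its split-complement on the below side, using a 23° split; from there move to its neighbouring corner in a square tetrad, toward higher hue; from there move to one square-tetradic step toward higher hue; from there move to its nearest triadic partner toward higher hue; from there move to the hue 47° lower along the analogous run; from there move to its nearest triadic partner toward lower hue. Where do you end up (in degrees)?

301 + 157 = 458 → 458 − 360 = 98°   (split-comp 23° ↓)
98 + 90 = 188°   (square ↑)
188 + 90 = 278°   (square ↑)
278 + 120 = 398 → 398 − 360 = 38°   (triadic ↑)
38 − 47 = -9 → -9 + 360 = 351°   (analog 47° ↓)
351 − 120 = 231°   (triadic ↓)

231°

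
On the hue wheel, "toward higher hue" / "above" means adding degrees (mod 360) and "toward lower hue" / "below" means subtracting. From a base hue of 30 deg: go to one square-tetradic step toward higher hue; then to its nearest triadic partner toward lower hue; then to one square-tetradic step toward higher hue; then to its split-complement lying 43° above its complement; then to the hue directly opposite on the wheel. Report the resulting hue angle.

square ↑ +90°: 30 + 90 = 120°
triadic ↓ −120°: 120 − 120 = 0°
square ↑ +90°: 0 + 90 = 90°
split-comp 43° ↑ +223°: 90 + 223 = 313°
complement +180°: 313 + 180 = 493 → 493 − 360 = 133°

133°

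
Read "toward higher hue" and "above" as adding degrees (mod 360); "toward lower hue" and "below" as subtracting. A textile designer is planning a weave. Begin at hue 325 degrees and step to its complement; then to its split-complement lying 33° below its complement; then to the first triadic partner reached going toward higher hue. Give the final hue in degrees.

325 + 180 = 505 → 505 − 360 = 145°   (complement)
145 + 147 = 292°   (split-comp 33° ↓)
292 + 120 = 412 → 412 − 360 = 52°   (triadic ↑)

52°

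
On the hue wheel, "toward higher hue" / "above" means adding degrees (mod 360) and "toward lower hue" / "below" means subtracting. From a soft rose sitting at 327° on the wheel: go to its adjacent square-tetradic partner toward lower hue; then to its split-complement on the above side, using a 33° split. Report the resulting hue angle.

−90° (square ↓): 327 − 90 = 237°
+213° (split-comp 33° ↑): 237 + 213 = 450 → 450 − 360 = 90°

90°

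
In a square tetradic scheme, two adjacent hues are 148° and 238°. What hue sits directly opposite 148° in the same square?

A square tetradic scheme places four hues 90° apart; opposite corners are 180° apart.
148 + 180 = 328°

328°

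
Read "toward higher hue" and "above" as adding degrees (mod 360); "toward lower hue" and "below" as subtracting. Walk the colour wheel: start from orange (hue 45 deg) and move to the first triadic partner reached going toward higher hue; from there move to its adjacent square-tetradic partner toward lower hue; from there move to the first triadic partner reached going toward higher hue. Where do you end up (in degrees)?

195°

45 + 120 = 165°   (triadic ↑)
165 − 90 = 75°   (square ↓)
75 + 120 = 195°   (triadic ↑)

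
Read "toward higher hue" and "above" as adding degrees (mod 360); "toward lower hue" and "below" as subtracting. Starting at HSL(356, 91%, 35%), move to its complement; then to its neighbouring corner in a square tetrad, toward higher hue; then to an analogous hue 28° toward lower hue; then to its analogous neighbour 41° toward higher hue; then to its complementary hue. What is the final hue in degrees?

+180° (complement): 356 + 180 = 536 → 536 − 360 = 176°
+90° (square ↑): 176 + 90 = 266°
−28° (analog 28° ↓): 266 − 28 = 238°
+41° (analog 41° ↑): 238 + 41 = 279°
+180° (complement): 279 + 180 = 459 → 459 − 360 = 99°

99°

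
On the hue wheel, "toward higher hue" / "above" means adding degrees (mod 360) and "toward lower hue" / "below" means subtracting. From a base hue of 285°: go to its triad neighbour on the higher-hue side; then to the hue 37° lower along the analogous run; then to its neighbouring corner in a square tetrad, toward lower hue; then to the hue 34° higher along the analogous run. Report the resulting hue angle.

312°

triadic ↑ +120°: 285 + 120 = 405 → 405 − 360 = 45°
analog 37° ↓ −37°: 45 − 37 = 8°
square ↓ −90°: 8 − 90 = -82 → -82 + 360 = 278°
analog 34° ↑ +34°: 278 + 34 = 312°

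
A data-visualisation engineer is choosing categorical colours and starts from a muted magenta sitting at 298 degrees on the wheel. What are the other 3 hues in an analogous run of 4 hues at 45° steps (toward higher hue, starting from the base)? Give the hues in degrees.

Analogous hues sit every 45° along the wheel.
298 + 45 = 343°
298 + 90 = 388 → 388 − 360 = 28°
298 + 135 = 433 → 433 − 360 = 73°

343°, 28°, 73°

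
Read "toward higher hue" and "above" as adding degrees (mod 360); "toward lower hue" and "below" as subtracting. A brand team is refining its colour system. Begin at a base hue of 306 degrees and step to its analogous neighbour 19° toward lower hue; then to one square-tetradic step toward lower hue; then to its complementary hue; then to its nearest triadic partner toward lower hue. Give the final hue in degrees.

257°

analog 19° ↓ −19°: 306 − 19 = 287°
square ↓ −90°: 287 − 90 = 197°
complement +180°: 197 + 180 = 377 → 377 − 360 = 17°
triadic ↓ −120°: 17 − 120 = -103 → -103 + 360 = 257°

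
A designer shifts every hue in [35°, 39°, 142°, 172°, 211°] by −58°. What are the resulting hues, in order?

337°, 341°, 84°, 114°, 153°

35 − 58 = -23 → -23 + 360 = 337°
39 − 58 = -19 → -19 + 360 = 341°
142 − 58 = 84°
172 − 58 = 114°
211 − 58 = 153°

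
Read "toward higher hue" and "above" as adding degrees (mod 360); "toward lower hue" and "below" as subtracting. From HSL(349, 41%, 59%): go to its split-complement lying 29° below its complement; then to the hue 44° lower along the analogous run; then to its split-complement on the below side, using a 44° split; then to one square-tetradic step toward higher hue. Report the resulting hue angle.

349 + 151 = 500 → 500 − 360 = 140°   (split-comp 29° ↓)
140 − 44 = 96°   (analog 44° ↓)
96 + 136 = 232°   (split-comp 44° ↓)
232 + 90 = 322°   (square ↑)

322°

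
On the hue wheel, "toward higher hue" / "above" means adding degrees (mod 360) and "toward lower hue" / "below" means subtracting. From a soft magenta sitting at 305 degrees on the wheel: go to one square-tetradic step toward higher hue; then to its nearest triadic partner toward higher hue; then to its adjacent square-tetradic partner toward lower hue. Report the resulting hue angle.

65°

305 + 90 = 395 → 395 − 360 = 35°   (square ↑)
35 + 120 = 155°   (triadic ↑)
155 − 90 = 65°   (square ↓)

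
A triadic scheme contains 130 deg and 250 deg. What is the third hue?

A triad spaces three hues 120° apart.
The full set is {10°, 130°, 250°}.

10°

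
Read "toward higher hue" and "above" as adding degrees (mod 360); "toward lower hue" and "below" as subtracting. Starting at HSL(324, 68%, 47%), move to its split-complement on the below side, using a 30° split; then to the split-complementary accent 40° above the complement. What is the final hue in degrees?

334°

+150° (split-comp 30° ↓): 324 + 150 = 474 → 474 − 360 = 114°
+220° (split-comp 40° ↑): 114 + 220 = 334°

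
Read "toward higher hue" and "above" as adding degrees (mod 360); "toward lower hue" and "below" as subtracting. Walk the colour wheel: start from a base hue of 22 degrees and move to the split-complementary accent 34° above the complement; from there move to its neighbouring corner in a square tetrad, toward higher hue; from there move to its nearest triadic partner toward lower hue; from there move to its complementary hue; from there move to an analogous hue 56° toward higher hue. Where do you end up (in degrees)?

82°

22 + 214 = 236°   (split-comp 34° ↑)
236 + 90 = 326°   (square ↑)
326 − 120 = 206°   (triadic ↓)
206 + 180 = 386 → 386 − 360 = 26°   (complement)
26 + 56 = 82°   (analog 56° ↑)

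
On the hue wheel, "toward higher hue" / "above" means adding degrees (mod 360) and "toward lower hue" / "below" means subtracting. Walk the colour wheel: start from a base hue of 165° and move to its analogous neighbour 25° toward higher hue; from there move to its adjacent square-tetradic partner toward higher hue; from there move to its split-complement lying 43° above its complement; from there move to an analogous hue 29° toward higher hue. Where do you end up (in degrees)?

172°

+25° (analog 25° ↑): 165 + 25 = 190°
+90° (square ↑): 190 + 90 = 280°
+223° (split-comp 43° ↑): 280 + 223 = 503 → 503 − 360 = 143°
+29° (analog 29° ↑): 143 + 29 = 172°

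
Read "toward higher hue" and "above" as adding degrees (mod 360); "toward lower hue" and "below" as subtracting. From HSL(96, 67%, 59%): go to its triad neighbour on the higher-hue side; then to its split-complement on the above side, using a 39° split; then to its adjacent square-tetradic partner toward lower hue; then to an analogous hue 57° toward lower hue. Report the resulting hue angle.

288°

triadic ↑ +120°: 96 + 120 = 216°
split-comp 39° ↑ +219°: 216 + 219 = 435 → 435 − 360 = 75°
square ↓ −90°: 75 − 90 = -15 → -15 + 360 = 345°
analog 57° ↓ −57°: 345 − 57 = 288°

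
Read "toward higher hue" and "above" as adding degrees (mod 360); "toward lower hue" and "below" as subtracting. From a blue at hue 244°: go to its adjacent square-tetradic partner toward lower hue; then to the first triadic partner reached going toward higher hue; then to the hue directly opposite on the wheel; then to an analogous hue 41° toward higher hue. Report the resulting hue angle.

square ↓ −90°: 244 − 90 = 154°
triadic ↑ +120°: 154 + 120 = 274°
complement +180°: 274 + 180 = 454 → 454 − 360 = 94°
analog 41° ↑ +41°: 94 + 41 = 135°

135°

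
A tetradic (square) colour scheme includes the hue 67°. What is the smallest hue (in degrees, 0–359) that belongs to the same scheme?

67°

A square tetradic scheme places four hues every 90°.
The full set through 67° is {67°, 157°, 247°, 337°}.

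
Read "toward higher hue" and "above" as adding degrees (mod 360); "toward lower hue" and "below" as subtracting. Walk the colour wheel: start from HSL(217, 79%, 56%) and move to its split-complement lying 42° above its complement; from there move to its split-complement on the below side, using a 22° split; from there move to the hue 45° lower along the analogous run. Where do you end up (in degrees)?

192°

split-comp 42° ↑ +222°: 217 + 222 = 439 → 439 − 360 = 79°
split-comp 22° ↓ +158°: 79 + 158 = 237°
analog 45° ↓ −45°: 237 − 45 = 192°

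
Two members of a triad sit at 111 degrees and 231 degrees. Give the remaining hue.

A triad spaces three hues 120° apart.
The full set is {111°, 231°, 351°}.

351°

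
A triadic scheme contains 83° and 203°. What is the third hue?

A triad spaces three hues 120° apart.
The full set is {83°, 203°, 323°}.

323°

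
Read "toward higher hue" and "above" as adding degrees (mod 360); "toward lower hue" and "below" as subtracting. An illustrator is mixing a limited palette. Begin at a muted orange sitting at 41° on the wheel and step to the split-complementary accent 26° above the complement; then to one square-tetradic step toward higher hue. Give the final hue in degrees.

+206° (split-comp 26° ↑): 41 + 206 = 247°
+90° (square ↑): 247 + 90 = 337°

337°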